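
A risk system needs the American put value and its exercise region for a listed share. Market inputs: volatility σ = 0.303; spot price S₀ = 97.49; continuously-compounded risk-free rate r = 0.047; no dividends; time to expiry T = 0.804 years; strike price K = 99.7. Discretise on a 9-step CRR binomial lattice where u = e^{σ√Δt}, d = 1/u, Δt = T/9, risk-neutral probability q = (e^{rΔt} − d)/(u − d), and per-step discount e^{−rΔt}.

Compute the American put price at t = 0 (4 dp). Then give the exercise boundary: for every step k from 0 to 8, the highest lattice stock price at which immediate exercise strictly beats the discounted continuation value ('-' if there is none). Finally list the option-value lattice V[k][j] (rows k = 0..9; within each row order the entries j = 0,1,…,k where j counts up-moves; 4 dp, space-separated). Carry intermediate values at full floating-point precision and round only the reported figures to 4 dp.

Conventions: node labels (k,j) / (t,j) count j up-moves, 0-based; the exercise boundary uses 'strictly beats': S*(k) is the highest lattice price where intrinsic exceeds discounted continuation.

params: Δt=0.08933 u=1.09479 d=0.91342 q=0.50057 e^(-rΔt)=0.99581
t_9 payoffs: 56.5499 47.9817 37.7123 25.4037 10.6510 0.0000 0.0000 0.0000 0.0000 0.0000
t_8: node(8,0) S=47.2403 payoff=52.4597 vs cont=52.0419 → 52.4597 [stop]  node(8,1) S=56.6206 payoff=43.0794 vs cont=42.6616 → 43.0794 [stop]  node(8,2) S=67.8635 payoff=31.8365 vs cont=31.4187 → 31.8365 [stop]  node(8,3) S=81.3389 payoff=18.3611 vs cont=17.9434 → 18.3611 [stop]  node(8,4) S=97.4900 payoff=2.2100 vs cont=5.2971 → 5.2971 [wait]  node(8,5) S=116.8481 payoff=0.0000 vs cont=0.0000 → 0.0000 [wait]  node(8,6) S=140.0502 payoff=0.0000 vs cont=0.0000 → 0.0000 [wait]  node(8,7) S=167.8593 payoff=0.0000 vs cont=0.0000 → 0.0000 [wait]  node(8,8) S=201.1903 payoff=0.0000 vs cont=0.0000 → 0.0000 [wait]  ⇒ S*(8)=81.3389
t_7: node(7,0) S=51.7183 payoff=47.9817 vs cont=47.5640 → 47.9817 [stop]  node(7,1) S=61.9877 payoff=37.7123 vs cont=37.2946 → 37.7123 [stop]  node(7,2) S=74.2963 payoff=25.4037 vs cont=24.9859 → 25.4037 [stop]  node(7,3) S=89.0490 payoff=10.6510 vs cont=11.7721 → 11.7721 [wait]  node(7,4) S=106.7311 payoff=0.0000 vs cont=2.6344 → 2.6344 [wait]  node(7,5) S=127.9242 payoff=0.0000 vs cont=0.0000 → 0.0000 [wait]  node(7,6) S=153.3255 payoff=0.0000 vs cont=0.0000 → 0.0000 [wait]  node(7,7) S=183.7707 payoff=0.0000 vs cont=0.0000 → 0.0000 [wait]  ⇒ S*(7)=74.2963
t_6: node(6,0) S=56.6206 payoff=43.0794 vs cont=42.6616 → 43.0794 [stop]  node(6,1) S=67.8635 payoff=31.8365 vs cont=31.4187 → 31.8365 [stop]  node(6,2) S=81.3389 payoff=18.3611 vs cont=18.5022 → 18.5022 [wait]  node(6,3) S=97.4900 payoff=2.2100 vs cont=7.1679 → 7.1679 [wait]  node(6,4) S=116.8481 payoff=0.0000 vs cont=1.3102 → 1.3102 [wait]  node(6,5) S=140.0502 payoff=0.0000 vs cont=0.0000 → 0.0000 [wait]  node(6,6) S=167.8593 payoff=0.0000 vs cont=0.0000 → 0.0000 [wait]  ⇒ S*(6)=67.8635
t_5: node(5,0) S=61.9877 payoff=37.7123 vs cont=37.2946 → 37.7123 [stop]  node(5,1) S=74.2963 payoff=25.4037 vs cont=25.0563 → 25.4037 [stop]  node(5,2) S=89.0490 payoff=10.6510 vs cont=12.7748 → 12.7748 [wait]  node(5,3) S=106.7311 payoff=0.0000 vs cont=4.2179 → 4.2179 [wait]  node(5,4) S=127.9242 payoff=0.0000 vs cont=0.6516 → 0.6516 [wait]  node(5,5) S=153.3255 payoff=0.0000 vs cont=0.0000 → 0.0000 [wait]  ⇒ S*(5)=74.2963
t_4: node(4,0) S=67.8635 payoff=31.8365 vs cont=31.4187 → 31.8365 [stop]  node(4,1) S=81.3389 payoff=18.3611 vs cont=19.0020 → 19.0020 [wait]  node(4,2) S=97.4900 payoff=2.2100 vs cont=8.4559 → 8.4559 [wait]  node(4,3) S=116.8481 payoff=0.0000 vs cont=2.4225 → 2.4225 [wait]  node(4,4) S=140.0502 payoff=0.0000 vs cont=0.3241 → 0.3241 [wait]  ⇒ S*(4)=67.8635
t_3: node(3,0) S=74.2963 payoff=25.4037 vs cont=25.3054 → 25.4037 [stop]  node(3,1) S=89.0490 payoff=10.6510 vs cont=13.6654 → 13.6654 [wait]  node(3,2) S=106.7311 payoff=0.0000 vs cont=5.4130 → 5.4130 [wait]  node(3,3) S=127.9242 payoff=0.0000 vs cont=1.3663 → 1.3663 [wait]  ⇒ S*(3)=74.2963
t_2: node(2,0) S=81.3389 payoff=18.3611 vs cont=19.4460 → 19.4460 [wait]  node(2,1) S=97.4900 payoff=2.2100 vs cont=9.4945 → 9.4945 [wait]  node(2,2) S=116.8481 payoff=0.0000 vs cont=3.3732 → 3.3732 [wait]  ⇒ S*(2)=-
t_1: node(1,0) S=89.0490 payoff=10.6510 vs cont=14.4040 → 14.4040 [wait]  node(1,1) S=106.7311 payoff=0.0000 vs cont=6.4034 → 6.4034 [wait]  ⇒ S*(1)=-
t_0: node(0,0) S=97.4900 payoff=2.2100 vs cont=10.3555 → 10.3555 [wait]  ⇒ S*(0)=-

price = 10.3555
boundary = - - - 74.2963 67.8635 74.2963 67.8635 74.2963 81.3389
tree:
10.3555
14.4040 6.4034
19.4460 9.4945 3.3732
25.4037 13.6654 5.4130 1.3663
31.8365 19.0020 8.4559 2.4225 0.3241
37.7123 25.4037 12.7748 4.2179 0.6516 0.0000
43.0794 31.8365 18.5022 7.1679 1.3102 0.0000 0.0000
47.9817 37.7123 25.4037 11.7721 2.6344 0.0000 0.0000 0.0000
52.4597 43.0794 31.8365 18.3611 5.2971 0.0000 0.0000 0.0000 0.0000
56.5499 47.9817 37.7123 25.4037 10.6510 0.0000 0.0000 0.0000 0.0000 0.0000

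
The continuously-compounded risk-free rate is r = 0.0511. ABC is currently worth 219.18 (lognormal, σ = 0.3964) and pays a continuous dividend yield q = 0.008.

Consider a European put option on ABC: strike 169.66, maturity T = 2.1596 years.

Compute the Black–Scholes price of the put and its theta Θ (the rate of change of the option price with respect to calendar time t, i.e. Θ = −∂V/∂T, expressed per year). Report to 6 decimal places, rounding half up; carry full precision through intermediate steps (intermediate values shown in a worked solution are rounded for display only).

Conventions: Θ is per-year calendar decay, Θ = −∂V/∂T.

price = 17.392643
Θ = -5.174940

σ√T = 0.3964·√2.1596 = 0.582533
d₁ = (ln(S/K) + (r−q+σ²/2)T) / (σ√T) = (ln(219.18/169.66) + (0.0511−0.008+0.3964²/2)·2.1596) / 0.582533 = (0.256097 + 0.262751) / 0.582533 = 0.890676
d₂ = d₁ − σ√T = 0.890676 − 0.582533 = 0.308143
e^{−rT} = 0.895516
e^{−qT} = 0.982872
N(−d₁) = 0.186552,  N(−d₂) = 0.378987
Put price V = K·e^{−rT}·N(−d₂) − S·e^{−qT}·N(−d₁) = 57.580658 − 40.188015 = 17.392643
φ(d₁) = (1/√(2π))·e^{−d₁²/2} = 0.268316
Θ = −S·e^{−qT}·φ(d₁)·σ/(2√T) − q·S·e^{−qT}·N(−d₁) + r·K·e^{−rT}·N(−d₂) = −7.795807 − 0.321504 + 2.942372 = -5.174940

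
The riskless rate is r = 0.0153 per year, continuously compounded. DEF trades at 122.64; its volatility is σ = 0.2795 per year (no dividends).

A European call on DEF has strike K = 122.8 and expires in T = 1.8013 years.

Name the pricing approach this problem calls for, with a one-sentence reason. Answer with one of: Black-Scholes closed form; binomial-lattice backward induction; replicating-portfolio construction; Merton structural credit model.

framework: Black-Scholes closed form

Key observation: the instrument is a plain European call (strike 122.8) on a lognormal asset; the exact continuous-time formula applies directly.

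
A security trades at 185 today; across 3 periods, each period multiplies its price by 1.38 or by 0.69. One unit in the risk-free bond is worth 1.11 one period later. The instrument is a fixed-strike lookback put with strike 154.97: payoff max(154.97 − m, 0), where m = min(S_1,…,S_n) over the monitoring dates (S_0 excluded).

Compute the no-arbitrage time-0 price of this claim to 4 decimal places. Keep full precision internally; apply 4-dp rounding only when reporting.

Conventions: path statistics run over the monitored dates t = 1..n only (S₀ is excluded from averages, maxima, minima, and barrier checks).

No-arbitrage gives p* = (R−d)/(u−d) = 0.6087: enumerate every path, weight its payoff by its p*-probability, and discount by R^3.
Enumerate all 2^3 = 8 price paths (U = up ×1.38, D = down ×0.69); each path with k up-moves has probability p*^k·(1−p*)^(3−k).
DDD: m=60.7742, payoff=94.1958, prob=0.059916
UDD: m=121.5483, payoff=33.4217, prob=0.093203
DUD: m=121.5483, payoff=33.4217, prob=0.093203
UUD: m=243.0967, payoff=0.0000, prob=0.144982
DDU: m=88.0785, payoff=66.8915, prob=0.093203
UDU: m=176.1570, payoff=0.0000, prob=0.144982
DUU: m=127.6500, payoff=27.3200, prob=0.144982
UUU: m=255.3000, payoff=0.0000, prob=0.225528
Price = Σ prob·payoff / R^3 = 22.069249 / 1.367631 = 16.1368

price = 16.1368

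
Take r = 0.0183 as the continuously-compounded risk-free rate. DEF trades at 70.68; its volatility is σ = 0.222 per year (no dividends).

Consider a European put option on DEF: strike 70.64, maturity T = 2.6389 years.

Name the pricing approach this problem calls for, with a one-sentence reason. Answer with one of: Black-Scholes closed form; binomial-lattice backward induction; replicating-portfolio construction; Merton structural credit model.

Key observation: the instrument is a plain European put (strike 70.64) on a lognormal asset; the exact continuous-time formula applies directly.

framework: Black-Scholes closed form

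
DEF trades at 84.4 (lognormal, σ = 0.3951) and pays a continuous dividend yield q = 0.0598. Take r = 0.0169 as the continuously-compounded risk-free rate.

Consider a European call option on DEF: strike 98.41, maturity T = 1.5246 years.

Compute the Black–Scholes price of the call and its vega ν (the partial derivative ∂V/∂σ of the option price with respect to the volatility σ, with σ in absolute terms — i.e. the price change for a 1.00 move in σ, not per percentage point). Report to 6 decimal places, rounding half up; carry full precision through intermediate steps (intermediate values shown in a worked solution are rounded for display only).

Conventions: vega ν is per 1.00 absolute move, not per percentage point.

σ√T = 0.3951·√1.5246 = 0.487849
d₁ = (ln(S/K) + (r−q+σ²/2)T) / (σ√T) = (ln(84.4/98.41) + (0.0169−0.0598+0.3951²/2)·1.5246) / 0.487849 = (-0.153575 + 0.053593) / 0.487849 = -0.204945
d₂ = d₁ − σ√T = -0.204945 − 0.487849 = -0.692794
e^{−rT} = 0.974563
e^{−qT} = 0.912862
N(d₁) = 0.418807,  N(d₂) = 0.244219
Call price V = S·e^{−qT}·N(d₁) − K·e^{−rT}·N(d₂) = 32.267232 − 23.422303 = 8.844929
φ(d₁) = (1/√(2π))·e^{−d₁²/2} = 0.390651
ν = S·e^{−qT}·φ(d₁)·√T = 37.163330

price = 8.844929
ν = 37.163330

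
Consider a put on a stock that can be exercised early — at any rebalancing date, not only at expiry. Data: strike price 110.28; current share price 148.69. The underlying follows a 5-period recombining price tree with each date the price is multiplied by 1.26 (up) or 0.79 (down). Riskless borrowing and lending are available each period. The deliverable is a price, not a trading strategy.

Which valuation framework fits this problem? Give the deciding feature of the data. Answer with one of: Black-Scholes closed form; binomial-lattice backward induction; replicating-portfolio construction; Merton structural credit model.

framework: binomial-lattice backward induction

Key observation: the defining feature is the embedded early-exercise option across 5 discrete dates on the spot-148.69 tree; pricing the strike-110.28 put means working backward with an exercise test at every node.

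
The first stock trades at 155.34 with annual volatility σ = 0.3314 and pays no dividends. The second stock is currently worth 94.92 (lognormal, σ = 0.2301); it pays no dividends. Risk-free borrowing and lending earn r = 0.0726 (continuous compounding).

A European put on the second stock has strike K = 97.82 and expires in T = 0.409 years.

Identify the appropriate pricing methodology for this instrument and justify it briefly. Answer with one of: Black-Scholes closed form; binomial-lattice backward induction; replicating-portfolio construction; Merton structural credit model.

Key observation: a European claim on the second stock (strike 97.82) — a lognormal (GBM) underlying with constant rate and volatility — has an exact closed-form value; no lattice or capital structure is involved.

framework: Black-Scholes closed form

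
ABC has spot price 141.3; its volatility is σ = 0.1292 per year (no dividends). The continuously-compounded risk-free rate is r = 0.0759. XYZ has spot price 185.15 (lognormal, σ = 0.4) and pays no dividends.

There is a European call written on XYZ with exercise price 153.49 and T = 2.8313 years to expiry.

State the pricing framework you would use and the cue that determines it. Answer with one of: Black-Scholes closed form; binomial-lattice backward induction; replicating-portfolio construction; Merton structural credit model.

Key observation: the instrument is a plain European call (strike 153.49) on a lognormal asset; the exact continuous-time formula applies directly.

framework: Black-Scholes closed form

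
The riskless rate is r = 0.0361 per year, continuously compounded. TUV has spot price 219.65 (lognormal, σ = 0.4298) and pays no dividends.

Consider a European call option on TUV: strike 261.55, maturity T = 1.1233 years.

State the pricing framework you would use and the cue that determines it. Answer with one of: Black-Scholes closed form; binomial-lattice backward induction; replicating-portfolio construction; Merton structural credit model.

framework: Black-Scholes closed form

Key observation: a European-exercise option on TUV struck at 261.55 — a GBM underlying with constant parameters — admits an analytic price: the data contain no early exercise, no discrete tree, no debt structure.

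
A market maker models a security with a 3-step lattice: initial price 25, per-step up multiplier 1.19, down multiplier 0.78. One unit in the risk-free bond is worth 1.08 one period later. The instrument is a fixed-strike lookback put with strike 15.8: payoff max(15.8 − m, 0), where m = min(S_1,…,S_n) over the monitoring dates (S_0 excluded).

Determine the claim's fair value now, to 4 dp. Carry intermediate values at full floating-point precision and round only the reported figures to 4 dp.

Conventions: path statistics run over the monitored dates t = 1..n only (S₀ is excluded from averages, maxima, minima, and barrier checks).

Set p* = 0.7317 (from d < R < u); the path-dependent value is the discounted p*-expectation over all price paths.
Enumerate all 2^3 = 8 price paths (U = up ×1.19, D = down ×0.78); each path with k up-moves has probability p*^k·(1−p*)^(3−k).
DDD: m=11.8638, payoff=3.9362, prob=0.019312
UDD: m=18.0999, payoff=0.0000, prob=0.052669
DUD: m=18.0999, payoff=0.0000, prob=0.052669
UUD: m=27.6139, payoff=0.0000, prob=0.143643
DDU: m=15.2100, payoff=0.5900, prob=0.052669
UDU: m=23.2050, payoff=0.0000, prob=0.143643
DUU: m=19.5000, payoff=0.0000, prob=0.143643
UUU: m=29.7500, payoff=0.0000, prob=0.391753
Price = Σ prob·payoff / R^3 = 0.107090 / 1.259712 = 0.0850

price = 0.0850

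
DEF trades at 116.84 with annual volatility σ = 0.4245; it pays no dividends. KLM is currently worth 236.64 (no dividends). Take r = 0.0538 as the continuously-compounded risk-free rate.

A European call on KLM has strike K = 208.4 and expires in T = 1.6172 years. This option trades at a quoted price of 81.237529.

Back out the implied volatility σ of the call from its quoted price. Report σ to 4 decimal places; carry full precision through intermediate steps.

sigma = 0.5228

At σ = 0.5228 the Black–Scholes value reproduces the quote:
σ√T = 0.5228·√1.6172 = 0.664840
d₁ = (ln(S/K) + (r+σ²/2)T) / (σ√T) = (ln(236.64/208.4) + (0.0538+0.5228²/2)·1.6172) / 0.664840 = (0.127081 + 0.308012) / 0.664840 = 0.654431
d₂ = d₁ − σ√T = 0.654431 − 0.664840 = -0.010409
e^{−rT} = 0.916672
N(d₁) = 0.743583,  N(d₂) = 0.495847
V = S·N(d₁) − K·e^{−rT}·N(d₂) = 175.961491 − 94.723962 = 81.237529 (the observed quote) — the price is monotone increasing in volatility, hence this σ is the only solution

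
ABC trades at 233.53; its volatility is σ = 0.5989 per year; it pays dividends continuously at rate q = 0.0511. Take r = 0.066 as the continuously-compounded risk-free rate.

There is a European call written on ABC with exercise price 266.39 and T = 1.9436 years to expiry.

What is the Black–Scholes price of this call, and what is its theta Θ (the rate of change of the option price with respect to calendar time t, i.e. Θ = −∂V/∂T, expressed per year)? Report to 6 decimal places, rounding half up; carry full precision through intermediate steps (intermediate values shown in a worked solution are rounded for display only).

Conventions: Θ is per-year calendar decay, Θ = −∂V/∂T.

σ√T = 0.5989·√1.9436 = 0.834945
d₁ = (ln(S/K) + (r−q+σ²/2)T) / (σ√T) = (ln(233.53/266.39) + (0.066−0.0511+0.5989²/2)·1.9436) / 0.834945 = (-0.131651 + 0.377526) / 0.834945 = 0.294481
d₂ = d₁ − σ√T = 0.294481 − 0.834945 = -0.540464
e^{−rT} = 0.879609
e^{−qT} = 0.905455
N(d₁) = 0.615805,  N(d₂) = 0.294439
Call price V = S·e^{−qT}·N(d₁) − K·e^{−rT}·N(d₂) = 130.212433 − 68.992569 = 61.219864
φ(d₁) = (1/√(2π))·e^{−d₁²/2} = 0.382014
Θ = −S·e^{−qT}·φ(d₁)·σ/(2√T) + q·S·e^{−qT}·N(d₁) − r·K·e^{−rT}·N(d₂) = −17.350404 + 6.653855 − 4.553510 = -15.250059

price = 61.219864
Θ = -15.250059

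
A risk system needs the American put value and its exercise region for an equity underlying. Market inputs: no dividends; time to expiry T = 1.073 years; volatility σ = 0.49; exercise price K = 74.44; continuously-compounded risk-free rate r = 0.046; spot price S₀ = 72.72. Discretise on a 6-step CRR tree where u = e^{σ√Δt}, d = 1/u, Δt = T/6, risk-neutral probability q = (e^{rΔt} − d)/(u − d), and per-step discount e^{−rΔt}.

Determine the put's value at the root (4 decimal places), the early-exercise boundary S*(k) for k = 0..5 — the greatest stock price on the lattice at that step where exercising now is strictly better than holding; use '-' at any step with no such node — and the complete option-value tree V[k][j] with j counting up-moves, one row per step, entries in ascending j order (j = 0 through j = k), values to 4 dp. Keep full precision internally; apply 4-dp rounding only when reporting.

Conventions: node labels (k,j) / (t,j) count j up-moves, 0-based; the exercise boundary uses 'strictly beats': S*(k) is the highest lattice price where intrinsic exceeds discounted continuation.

price = 13.7516
boundary = - - - 39.0551 48.0474 59.1101
tree:
13.7516
19.6149 7.3338
26.9630 11.6136 2.6014
35.3849 17.8717 4.7096 0.2524
42.6943 26.3926 8.5074 0.4786 0.0000
48.6356 35.3849 15.3299 0.9073 0.0000 0.0000
53.4650 42.6943 26.3926 1.7200 0.0000 0.0000 0.0000

Δt=0.17883, u=1.23025, d=0.81285, q=0.46817, disc=e^(-rΔt)=0.99181
k=6 terminal: V=max(K-S,0) → 53.4650 42.6943 26.3926 1.7200 0.0000 0.0000 0.0000
k=5: j=0 S=25.8044 intr=48.6356 cont=48.0258 V=48.6356[EX]; j=1 S=39.0551 intr=35.3849 cont=34.7751 V=35.3849[EX]; j=2 S=59.1101 intr=15.3299 cont=14.7200 V=15.3299[EX]; j=3 S=89.4635 intr=0.0000 cont=0.9073 V=0.9073[hold]; j=4 S=135.4036 intr=0.0000 cont=0.0000 V=0.0000[hold]; j=5 S=204.9343 intr=0.0000 cont=0.0000 V=0.0000[hold]  S*(5)=59.1101
k=4: j=0 S=31.7457 intr=42.6943 cont=42.0844 V=42.6943[EX]; j=1 S=48.0474 intr=26.3926 cont=25.7828 V=26.3926[EX]; j=2 S=72.7200 intr=1.7200 cont=8.5074 V=8.5074[hold]; j=3 S=110.0622 intr=0.0000 cont=0.4786 V=0.4786[hold]; j=4 S=166.5799 intr=0.0000 cont=0.0000 V=0.0000[hold]  S*(4)=48.0474
k=3: j=0 S=39.0551 intr=35.3849 cont=34.7751 V=35.3849[EX]; j=1 S=59.1101 intr=15.3299 cont=17.8717 V=17.8717[hold]; j=2 S=89.4635 intr=0.0000 cont=4.7096 V=4.7096[hold]; j=3 S=135.4036 intr=0.0000 cont=0.2524 V=0.2524[hold]  S*(3)=39.0551
k=2: j=0 S=48.0474 intr=26.3926 cont=26.9630 V=26.9630[hold]; j=1 S=72.7200 intr=1.7200 cont=11.6136 V=11.6136[hold]; j=2 S=110.0622 intr=0.0000 cont=2.6014 V=2.6014[hold]  S*(2)=-
k=1: j=0 S=59.1101 intr=15.3299 cont=19.6149 V=19.6149[hold]; j=1 S=89.4635 intr=0.0000 cont=7.3338 V=7.3338[hold]  S*(1)=-
k=0: j=0 S=72.7200 intr=1.7200 cont=13.7516 V=13.7516[hold]  S*(0)=-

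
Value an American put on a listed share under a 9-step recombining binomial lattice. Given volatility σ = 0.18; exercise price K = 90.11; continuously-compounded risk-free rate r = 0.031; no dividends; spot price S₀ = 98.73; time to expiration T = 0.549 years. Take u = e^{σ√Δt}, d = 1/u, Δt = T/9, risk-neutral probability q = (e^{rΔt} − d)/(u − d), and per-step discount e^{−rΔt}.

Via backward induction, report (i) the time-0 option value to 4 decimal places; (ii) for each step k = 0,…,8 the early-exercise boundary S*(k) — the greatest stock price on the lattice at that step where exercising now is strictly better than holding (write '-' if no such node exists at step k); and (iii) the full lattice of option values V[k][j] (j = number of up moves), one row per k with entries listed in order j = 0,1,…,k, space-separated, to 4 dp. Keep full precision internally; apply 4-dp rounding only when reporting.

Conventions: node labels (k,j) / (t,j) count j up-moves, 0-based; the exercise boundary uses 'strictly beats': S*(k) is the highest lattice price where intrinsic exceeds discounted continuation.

price = 1.5897
boundary = - - - - - 79.0520 75.6145 79.0520 82.6456
tree:
1.5897
2.4827 0.7382
3.7840 1.2425 0.2566
5.6050 2.0497 0.4722 0.0506
8.0285 3.2988 0.8579 0.1036 0.0000
11.0580 5.1496 1.5341 0.2118 0.0000 0.0000
14.4955 7.7346 2.6867 0.4332 0.0000 0.0000 0.0000
17.7834 11.0580 4.5723 0.8862 0.0000 0.0000 0.0000 0.0000
20.9284 14.4955 7.4644 1.8125 0.0000 0.0000 0.0000 0.0000 0.0000
23.9366 17.7834 11.0580 3.7073 0.0000 0.0000 0.0000 0.0000 0.0000 0.0000

Δt=0.06100, u=1.04546, d=0.95652, q=0.51017, disc=e^(-rΔt)=0.99811
k=9 terminal: V=max(K-S,0) → 23.9366 17.7834 11.0580 3.7073 0.0000 0.0000 0.0000 0.0000 0.0000 0.0000
k=8: j=0 S=69.1816 intr=20.9284 cont=20.7582 V=20.9284[EX]; j=1 S=75.6145 intr=14.4955 cont=14.3252 V=14.4955[EX]; j=2 S=82.6456 intr=7.4644 cont=7.2941 V=7.4644[EX]; j=3 S=90.3305 intr=0.0000 cont=1.8125 V=1.8125[hold]; j=4 S=98.7300 intr=0.0000 cont=0.0000 V=0.0000[hold]; j=5 S=107.9105 intr=0.0000 cont=0.0000 V=0.0000[hold]; j=6 S=117.9447 intr=0.0000 cont=0.0000 V=0.0000[hold]; j=7 S=128.9119 intr=0.0000 cont=0.0000 V=0.0000[hold]; j=8 S=140.8989 intr=0.0000 cont=0.0000 V=0.0000[hold]  S*(8)=82.6456
k=7: j=0 S=72.3266 intr=17.7834 cont=17.6132 V=17.7834[EX]; j=1 S=79.0520 intr=11.0580 cont=10.8878 V=11.0580[EX]; j=2 S=86.4027 intr=3.7073 cont=4.5723 V=4.5723[hold]; j=3 S=94.4369 intr=0.0000 cont=0.8862 V=0.8862[hold]; j=4 S=103.2182 intr=0.0000 cont=0.0000 V=0.0000[hold]; j=5 S=112.8161 intr=0.0000 cont=0.0000 V=0.0000[hold]; j=6 S=123.3064 intr=0.0000 cont=0.0000 V=0.0000[hold]; j=7 S=134.7722 intr=0.0000 cont=0.0000 V=0.0000[hold]  S*(7)=79.0520
k=6: j=0 S=75.6145 intr=14.4955 cont=14.3252 V=14.4955[EX]; j=1 S=82.6456 intr=7.4644 cont=7.7346 V=7.7346[hold]; j=2 S=90.3305 intr=0.0000 cont=2.6867 V=2.6867[hold]; j=3 S=98.7300 intr=0.0000 cont=0.4332 V=0.4332[hold]; j=4 S=107.9105 intr=0.0000 cont=0.0000 V=0.0000[hold]; j=5 S=117.9447 intr=0.0000 cont=0.0000 V=0.0000[hold]; j=6 S=128.9119 intr=0.0000 cont=0.0000 V=0.0000[hold]  S*(6)=75.6145
k=5: j=0 S=79.0520 intr=11.0580 cont=11.0254 V=11.0580[EX]; j=1 S=86.4027 intr=3.7073 cont=5.1496 V=5.1496[hold]; j=2 S=94.4369 intr=0.0000 cont=1.5341 V=1.5341[hold]; j=3 S=103.2182 intr=0.0000 cont=0.2118 V=0.2118[hold]; j=4 S=112.8161 intr=0.0000 cont=0.0000 V=0.0000[hold]; j=5 S=123.3064 intr=0.0000 cont=0.0000 V=0.0000[hold]  S*(5)=79.0520
k=4: j=0 S=82.6456 intr=7.4644 cont=8.0285 V=8.0285[hold]; j=1 S=90.3305 intr=0.0000 cont=3.2988 V=3.2988[hold]; j=2 S=98.7300 intr=0.0000 cont=0.8579 V=0.8579[hold]; j=3 S=107.9105 intr=0.0000 cont=0.1036 V=0.1036[hold]; j=4 S=117.9447 intr=0.0000 cont=0.0000 V=0.0000[hold]  S*(4)=-
k=3: j=0 S=86.4027 intr=3.7073 cont=5.6050 V=5.6050[hold]; j=1 S=94.4369 intr=0.0000 cont=2.0497 V=2.0497[hold]; j=2 S=103.2182 intr=0.0000 cont=0.4722 V=0.4722[hold]; j=3 S=112.8161 intr=0.0000 cont=0.0506 V=0.0506[hold]  S*(3)=-
k=2: j=0 S=90.3305 intr=0.0000 cont=3.7840 V=3.7840[hold]; j=1 S=98.7300 intr=0.0000 cont=1.2425 V=1.2425[hold]; j=2 S=107.9105 intr=0.0000 cont=0.2566 V=0.2566[hold]  S*(2)=-
k=1: j=0 S=94.4369 intr=0.0000 cont=2.4827 V=2.4827[hold]; j=1 S=103.2182 intr=0.0000 cont=0.7382 V=0.7382[hold]  S*(1)=-
k=0: j=0 S=98.7300 intr=0.0000 cont=1.5897 V=1.5897[hold]  S*(0)=-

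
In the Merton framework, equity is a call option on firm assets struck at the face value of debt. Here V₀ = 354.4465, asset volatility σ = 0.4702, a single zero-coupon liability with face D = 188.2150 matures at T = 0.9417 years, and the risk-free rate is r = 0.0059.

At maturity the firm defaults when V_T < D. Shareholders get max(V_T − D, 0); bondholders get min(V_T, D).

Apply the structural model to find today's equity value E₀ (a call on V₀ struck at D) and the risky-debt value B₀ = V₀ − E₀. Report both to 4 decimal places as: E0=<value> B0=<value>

E0=171.5108 B0=182.9357

With assets at 354.4465 and a single debt payment of 188.2150 at 0.9417 years:
d₁ = [ln(V₀/D) + (r + σ²/2)T] / (σ√T)
   = [ln(354.4465/188.2150) + (0.0059 + 0.5·0.4702²)·0.9417] / (0.4702·√0.9417)
   = [0.632972 + 0.109655] / 0.456288 = 1.627542
d₂ = d₁ − σ√T = 1.627542 − 0.456288 = 1.171255
N(d₁) = 0.948189,  N(d₂) = 0.879252,  e^(−rT) = 0.994459
E₀ = V₀·N(d₁) − D·e^(−rT)·N(d₂)
   = 354.4465·0.948189 − 188.2150·0.994459·0.879252 = 171.510820
B₀ = V₀ − E₀ = 354.4465 − 171.510820 = 182.935680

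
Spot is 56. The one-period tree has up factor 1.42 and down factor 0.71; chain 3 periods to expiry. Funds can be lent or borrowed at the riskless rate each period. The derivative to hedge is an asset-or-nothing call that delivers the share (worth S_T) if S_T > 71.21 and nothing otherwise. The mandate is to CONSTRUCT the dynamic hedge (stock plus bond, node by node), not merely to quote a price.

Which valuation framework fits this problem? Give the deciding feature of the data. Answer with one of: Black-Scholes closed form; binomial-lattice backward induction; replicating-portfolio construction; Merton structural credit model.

Key observation: what is demanded is not a single number but the (Δ, B) position at each node of the 1.42/0.71 tree starting at 56; constructing those positions is the replicating-portfolio method.

framework: replicating-portfolio construction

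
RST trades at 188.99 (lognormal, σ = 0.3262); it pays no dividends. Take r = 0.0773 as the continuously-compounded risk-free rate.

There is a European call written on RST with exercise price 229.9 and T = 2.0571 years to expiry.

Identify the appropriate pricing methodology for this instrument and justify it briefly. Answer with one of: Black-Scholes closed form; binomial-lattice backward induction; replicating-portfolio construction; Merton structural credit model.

Key observation: everything needed for the exact continuous-time valuation of the European call on RST (strike 229.9) is given, and no feature rules the closed form out.

framework: Black-Scholes closed form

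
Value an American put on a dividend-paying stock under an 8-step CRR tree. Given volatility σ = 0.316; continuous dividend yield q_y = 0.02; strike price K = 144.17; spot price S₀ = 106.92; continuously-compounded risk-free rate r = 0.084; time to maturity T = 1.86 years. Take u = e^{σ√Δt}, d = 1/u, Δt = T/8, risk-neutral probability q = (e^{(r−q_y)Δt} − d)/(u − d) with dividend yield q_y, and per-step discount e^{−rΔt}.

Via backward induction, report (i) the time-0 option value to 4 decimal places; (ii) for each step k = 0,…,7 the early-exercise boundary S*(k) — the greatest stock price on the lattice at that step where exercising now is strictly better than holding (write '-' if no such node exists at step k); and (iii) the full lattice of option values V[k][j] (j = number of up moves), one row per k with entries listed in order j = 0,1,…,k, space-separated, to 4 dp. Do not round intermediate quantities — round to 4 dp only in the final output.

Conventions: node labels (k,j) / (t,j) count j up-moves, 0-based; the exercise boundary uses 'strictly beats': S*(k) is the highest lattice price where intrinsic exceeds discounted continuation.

price = 37.9537
boundary = - 91.8091 78.8338 91.8091 106.9200 91.8091 106.9200 124.5180
tree:
37.9537
52.3609 25.6309
65.3362 37.3500 15.4049
76.4777 52.3609 24.4259 7.3663
86.0446 65.3362 37.2500 13.0960 2.1673
94.2594 76.4777 52.3609 22.5860 4.5195 0.0000
101.3133 86.0446 65.3362 37.2500 9.4242 0.0000 0.0000
107.3702 94.2594 76.4777 52.3609 19.6520 0.0000 0.0000 0.0000
112.5711 101.3133 86.0446 65.3362 37.2500 0.0000 0.0000 0.0000 0.0000

Δt=0.23250  u=1.16459  d=0.85867  q=0.51098  discount=0.98066
step 8 (expiry): payoffs max(K−S,0) = 112.5711 101.3133 86.0446 65.3362 37.2500 0.0000 0.0000 0.0000 0.0000
step 7: (k=7,j=0): S=36.7998, K−S=107.3702, hold=104.7526 ⇒ V=107.3702 exercise | (k=7,j=1): S=49.9106, K−S=94.2594, hold=91.7027 ⇒ V=94.2594 exercise | (k=7,j=2): S=67.6923, K−S=76.4777, hold=74.0035 ⇒ V=76.4777 exercise | (k=7,j=3): S=91.8091, K−S=52.3609, hold=49.9985 ⇒ V=52.3609 exercise | (k=7,j=4): S=124.5180, K−S=19.6520, hold=17.8635 ⇒ V=19.6520 exercise | (k=7,j=5): S=168.8803, K−S=0.0000, hold=0.0000 ⇒ V=0.0000 continue | (k=7,j=6): S=229.0475, K−S=0.0000, hold=0.0000 ⇒ V=0.0000 continue | (k=7,j=7): S=310.6506, K−S=0.0000, hold=0.0000 ⇒ V=0.0000 continue  boundary S*=124.5180
step 6: (k=6,j=0): S=42.8567, K−S=101.3133, hold=98.7238 ⇒ V=101.3133 exercise | (k=6,j=1): S=58.1254, K−S=86.0446, hold=83.5260 ⇒ V=86.0446 exercise | (k=6,j=2): S=78.8338, K−S=65.3362, hold=62.9136 ⇒ V=65.3362 exercise | (k=6,j=3): S=106.9200, K−S=37.2500, hold=34.9577 ⇒ V=37.2500 exercise | (k=6,j=4): S=145.0125, K−S=0.0000, hold=9.4242 ⇒ V=9.4242 continue | (k=6,j=5): S=196.6764, K−S=0.0000, hold=0.0000 ⇒ V=0.0000 continue | (k=6,j=6): S=266.7466, K−S=0.0000, hold=0.0000 ⇒ V=0.0000 continue  boundary S*=106.9200
step 5: (k=5,j=0): S=49.9106, K−S=94.2594, hold=91.7027 ⇒ V=94.2594 exercise | (k=5,j=1): S=67.6923, K−S=76.4777, hold=74.0035 ⇒ V=76.4777 exercise | (k=5,j=2): S=91.8091, K−S=52.3609, hold=49.9985 ⇒ V=52.3609 exercise | (k=5,j=3): S=124.5180, K−S=19.6520, hold=22.5860 ⇒ V=22.5860 continue | (k=5,j=4): S=168.8803, K−S=0.0000, hold=4.5195 ⇒ V=4.5195 continue | (k=5,j=5): S=229.0475, K−S=0.0000, hold=0.0000 ⇒ V=0.0000 continue  boundary S*=91.8091
step 4: (k=4,j=0): S=58.1254, K−S=86.0446, hold=83.5260 ⇒ V=86.0446 exercise | (k=4,j=1): S=78.8338, K−S=65.3362, hold=62.9136 ⇒ V=65.3362 exercise | (k=4,j=2): S=106.9200, K−S=37.2500, hold=36.4280 ⇒ V=37.2500 exercise | (k=4,j=3): S=145.0125, K−S=0.0000, hold=13.0960 ⇒ V=13.0960 continue | (k=4,j=4): S=196.6764, K−S=0.0000, hold=2.1673 ⇒ V=2.1673 continue  boundary S*=106.9200
step 3: (k=3,j=0): S=67.6923, K−S=76.4777, hold=74.0035 ⇒ V=76.4777 exercise | (k=3,j=1): S=91.8091, K−S=52.3609, hold=49.9985 ⇒ V=52.3609 exercise | (k=3,j=2): S=124.5180, K−S=19.6520, hold=24.4259 ⇒ V=24.4259 continue | (k=3,j=3): S=168.8803, K−S=0.0000, hold=7.3663 ⇒ V=7.3663 continue  boundary S*=91.8091
step 2: (k=2,j=0): S=78.8338, K−S=65.3362, hold=62.9136 ⇒ V=65.3362 exercise | (k=2,j=1): S=106.9200, K−S=37.2500, hold=37.3500 ⇒ V=37.3500 continue | (k=2,j=2): S=145.0125, K−S=0.0000, hold=15.4049 ⇒ V=15.4049 continue  boundary S*=78.8338
step 1: (k=1,j=0): S=91.8091, K−S=52.3609, hold=50.0486 ⇒ V=52.3609 exercise | (k=1,j=1): S=124.5180, K−S=19.6520, hold=25.6309 ⇒ V=25.6309 continue  boundary S*=91.8091
step 0: (k=0,j=0): S=106.9200, K−S=37.2500, hold=37.9537 ⇒ V=37.9537 continue  boundary S*=-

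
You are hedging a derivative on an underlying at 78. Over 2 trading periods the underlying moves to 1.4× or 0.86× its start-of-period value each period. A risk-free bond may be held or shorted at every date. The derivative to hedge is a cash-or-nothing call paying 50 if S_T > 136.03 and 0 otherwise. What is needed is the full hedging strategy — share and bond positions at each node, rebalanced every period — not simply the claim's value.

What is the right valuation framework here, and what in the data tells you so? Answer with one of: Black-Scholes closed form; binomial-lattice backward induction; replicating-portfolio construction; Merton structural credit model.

Key observation: since the answer must list Δ and B at each node of the 1.4/0.86 lattice on 78, the replicating-portfolio method — solving the two-state system at every node — is the one that applies.

framework: replicating-portfolio construction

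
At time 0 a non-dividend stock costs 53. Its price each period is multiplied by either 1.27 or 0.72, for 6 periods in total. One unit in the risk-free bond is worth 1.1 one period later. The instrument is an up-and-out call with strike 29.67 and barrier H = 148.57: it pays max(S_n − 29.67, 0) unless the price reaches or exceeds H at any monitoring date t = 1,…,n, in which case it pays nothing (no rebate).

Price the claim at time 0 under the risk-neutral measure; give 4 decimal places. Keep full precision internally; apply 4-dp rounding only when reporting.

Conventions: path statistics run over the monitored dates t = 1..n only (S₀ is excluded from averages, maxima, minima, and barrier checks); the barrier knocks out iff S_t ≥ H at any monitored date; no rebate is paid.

No-arbitrage gives p* = (R−d)/(u−d) = 0.6909: enumerate every path, weight its payoff by its p*-probability, and discount by R^6.
Enumerate all 2^6 = 64 price paths (U = up ×1.27, D = down ×0.72); each path with k up-moves has probability p*^k·(1−p*)^(6−k).
DDDDDD: M=38.1600, payoff=0.0000, prob=0.000872
UDDDDD: M=67.3100, payoff=0.0000, prob=0.001949
DUDDDD: M=48.4632, payoff=0.0000, prob=0.001949
UUDDDD: M=85.4837, payoff=0.0000, prob=0.004357
DDUDDD: M=38.1600, payoff=0.0000, prob=0.001949
UDUDDD: M=67.3100, payoff=0.0000, prob=0.004357
DUUDDD: M=61.5483, payoff=0.0000, prob=0.004357
UUUDDD: M=108.5643, payoff=10.8514, prob=0.009739
DDDUDD: M=38.1600, payoff=0.0000, prob=0.001949
UDDUDD: M=67.3100, payoff=0.0000, prob=0.004357
DUDUDD: M=48.4632, payoff=0.0000, prob=0.004357
UUDUDD: M=85.4837, payoff=10.8514, prob=0.009739
DDUUDD: M=44.3148, payoff=0.0000, prob=0.004357
UDUUDD: M=78.1663, payoff=10.8514, prob=0.009739
DUUUDD: M=78.1663, payoff=10.8514, prob=0.009739
UUUUDD: M=137.8767, payoff=41.8053, prob=0.021770
DDDDUD: M=38.1600, payoff=0.0000, prob=0.001949
UDDDUD: M=67.3100, payoff=0.0000, prob=0.004357
DUDDUD: M=48.4632, payoff=0.0000, prob=0.004357
UUDDUD: M=85.4837, payoff=10.8514, prob=0.009739
DDUDUD: M=38.1600, payoff=0.0000, prob=0.004357
UDUDUD: M=67.3100, payoff=10.8514, prob=0.009739
DUUDUD: M=61.5483, payoff=10.8514, prob=0.009739
UUUDUD: M=108.5643, payoff=41.8053, prob=0.021770
DDDUUD: M=38.1600, payoff=0.0000, prob=0.004357
UDDUUD: M=67.3100, payoff=10.8514, prob=0.009739
DUDUUD: M=56.2797, payoff=10.8514, prob=0.009739
UUDUUD: M=99.2712, payoff=41.8053, prob=0.021770
DDUUUD: M=56.2797, payoff=10.8514, prob=0.009739
UDUUUD: M=99.2712, payoff=41.8053, prob=0.021770
DUUUUD: M=99.2712, payoff=41.8053, prob=0.021770
UUUUUD: M=175.1034, payoff=0.0000, prob=0.048662
DDDDDU: M=38.1600, payoff=0.0000, prob=0.001949
UDDDDU: M=67.3100, payoff=0.0000, prob=0.004357
DUDDDU: M=48.4632, payoff=0.0000, prob=0.004357
UUDDDU: M=85.4837, payoff=10.8514, prob=0.009739
DDUDDU: M=38.1600, payoff=0.0000, prob=0.004357
UDUDDU: M=67.3100, payoff=10.8514, prob=0.009739
DUUDDU: M=61.5483, payoff=10.8514, prob=0.009739
UUUDDU: M=108.5643, payoff=41.8053, prob=0.021770
DDDUDU: M=38.1600, payoff=0.0000, prob=0.004357
UDDUDU: M=67.3100, payoff=10.8514, prob=0.009739
DUDUDU: M=48.4632, payoff=10.8514, prob=0.009739
UUDUDU: M=85.4837, payoff=41.8053, prob=0.021770
DDUUDU: M=44.3148, payoff=10.8514, prob=0.009739
UDUUDU: M=78.1663, payoff=41.8053, prob=0.021770
DUUUDU: M=78.1663, payoff=41.8053, prob=0.021770
UUUUDU: M=137.8767, payoff=96.4044, prob=0.048662
DDDDUU: M=38.1600, payoff=0.0000, prob=0.004357
UDDDUU: M=67.3100, payoff=10.8514, prob=0.009739
DUDDUU: M=48.4632, payoff=10.8514, prob=0.009739
UUDDUU: M=85.4837, payoff=41.8053, prob=0.021770
DDUDUU: M=40.5214, payoff=10.8514, prob=0.009739
UDUDUU: M=71.4753, payoff=41.8053, prob=0.021770
DUUDUU: M=71.4753, payoff=41.8053, prob=0.021770
UUUDUU: M=126.0744, payoff=96.4044, prob=0.048662
DDDUUU: M=40.5214, payoff=10.8514, prob=0.009739
UDDUUU: M=71.4753, payoff=41.8053, prob=0.021770
DUDUUU: M=71.4753, payoff=41.8053, prob=0.021770
UUDUUU: M=126.0744, payoff=96.4044, prob=0.048662
DDUUUU: M=71.4753, payoff=41.8053, prob=0.021770
UDUUUU: M=126.0744, payoff=96.4044, prob=0.048662
DUUUUU: M=126.0744, payoff=96.4044, prob=0.048662
UUUUUU: M=222.3813, payoff=0.0000, prob=0.108774
Price = Σ prob·payoff / R^6 = 39.221309 / 1.771561 = 22.1394

price = 22.1394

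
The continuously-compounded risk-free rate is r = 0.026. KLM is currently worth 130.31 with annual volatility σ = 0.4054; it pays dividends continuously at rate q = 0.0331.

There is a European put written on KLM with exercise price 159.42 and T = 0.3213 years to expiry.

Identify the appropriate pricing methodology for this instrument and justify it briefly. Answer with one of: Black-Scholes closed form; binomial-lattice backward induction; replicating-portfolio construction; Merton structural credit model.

framework: Black-Scholes closed form

Key observation: a European claim on KLM (strike 159.42) — a lognormal (GBM) underlying with constant rate and volatility — has an exact closed-form value; no lattice or capital structure is involved.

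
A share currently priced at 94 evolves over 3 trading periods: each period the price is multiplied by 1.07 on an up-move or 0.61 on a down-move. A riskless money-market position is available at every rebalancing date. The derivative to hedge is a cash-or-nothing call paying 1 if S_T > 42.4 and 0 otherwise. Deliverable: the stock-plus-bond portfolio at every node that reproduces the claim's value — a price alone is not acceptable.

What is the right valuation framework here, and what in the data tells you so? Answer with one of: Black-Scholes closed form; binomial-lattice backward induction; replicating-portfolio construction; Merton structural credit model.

Key observation: the deliverable is the dynamic trading strategy on the 3-step tree (spot 94, moves 1.07 and 0.61), so the valuation must go through the node-by-node replicating-portfolio solve.

framework: replicating-portfolio construction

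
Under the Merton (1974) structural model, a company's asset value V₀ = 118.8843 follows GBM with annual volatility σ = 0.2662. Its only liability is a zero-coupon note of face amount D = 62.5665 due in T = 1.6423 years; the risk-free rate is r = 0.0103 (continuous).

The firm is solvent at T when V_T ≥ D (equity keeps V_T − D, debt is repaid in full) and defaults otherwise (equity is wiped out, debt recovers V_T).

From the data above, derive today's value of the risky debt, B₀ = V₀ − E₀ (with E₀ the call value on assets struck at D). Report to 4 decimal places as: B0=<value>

Apply the equity-as-call identities (strike 62.5665, horizon 1.6423 years):
d₁ = [ln(V₀/D) + (r + σ²/2)T] / (σ√T)
   = [ln(118.8843/62.5665) + (0.0103 + 0.5·0.2662²)·1.6423] / (0.2662·√1.6423)
   = [0.641921 + 0.075104] / 0.341141 = 2.101842
d₂ = d₁ − σ√T = 2.101842 − 0.341141 = 1.760701
N(d₁) = 0.982216,  N(d₂) = 0.960855,  e^(−rT) = 0.983227
E₀ = V₀·N(d₁) − D·e^(−rT)·N(d₂)
   = 118.8843·0.982216 − 62.5665·0.983227·0.960855 = 57.661125
B₀ = V₀ − E₀ = 118.8843 − 57.661125 = 61.223175

B0=61.2232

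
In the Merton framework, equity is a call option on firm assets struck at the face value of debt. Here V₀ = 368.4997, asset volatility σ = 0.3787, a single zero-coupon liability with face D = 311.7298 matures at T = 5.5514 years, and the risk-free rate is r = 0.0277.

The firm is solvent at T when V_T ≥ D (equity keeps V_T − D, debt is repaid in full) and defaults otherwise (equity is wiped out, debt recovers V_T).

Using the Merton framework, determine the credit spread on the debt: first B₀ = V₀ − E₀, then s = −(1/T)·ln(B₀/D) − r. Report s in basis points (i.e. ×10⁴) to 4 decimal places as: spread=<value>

spread=505.5270

Work the structural quantities from V₀ = 368.4997 against face 311.7298:
d₁ = [ln(V₀/D) + (r + σ²/2)T] / (σ√T)
   = [ln(368.4997/311.7298) + (0.0277 + 0.5·0.3787²)·5.5514] / (0.3787·√5.5514)
   = [0.167303 + 0.551847] / 0.892271 = 0.805978
d₂ = d₁ − σ√T = 0.805978 − 0.892271 = -0.086293
N(d₁) = 0.789872,  N(d₂) = 0.465617,  e^(−rT) = 0.857466
E₀ = V₀·N(d₁) − D·e^(−rT)·N(d₂)
   = 368.4997·0.789872 − 311.7298·0.857466·0.465617 = 166.609349
B₀ = V₀ − E₀ = 368.4997 − 166.609349 = 201.890351
spread = −(1/T)·ln(B₀/D) − r = −(1/5.5514)·ln(201.890351/311.7298) − 0.0277 = 0.05055270
in basis points: 0.05055270 × 10⁴ = 505.5270 bp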